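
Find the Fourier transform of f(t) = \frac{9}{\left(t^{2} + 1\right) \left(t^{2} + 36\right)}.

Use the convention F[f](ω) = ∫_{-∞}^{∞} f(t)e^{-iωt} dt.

F(ω) = \frac{3 \pi \left(6 e^{5 \left|{\omega}\right|} - 1\right) e^{- 6 \left|{\omega}\right|}}{70}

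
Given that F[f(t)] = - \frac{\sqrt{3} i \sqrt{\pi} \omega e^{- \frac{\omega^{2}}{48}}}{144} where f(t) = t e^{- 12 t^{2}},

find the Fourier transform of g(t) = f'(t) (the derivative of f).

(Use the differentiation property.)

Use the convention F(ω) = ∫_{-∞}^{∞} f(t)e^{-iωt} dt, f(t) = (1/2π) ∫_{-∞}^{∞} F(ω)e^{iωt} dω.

F[g](ω) = \frac{\sqrt{3} \sqrt{\pi} \omega^{2} e^{- \frac{\omega^{2}}{48}}}{144}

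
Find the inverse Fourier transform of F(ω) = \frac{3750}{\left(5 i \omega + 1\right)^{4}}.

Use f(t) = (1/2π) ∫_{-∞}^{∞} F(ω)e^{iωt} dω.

f(t) = t^{3} e^{- \frac{t}{5}} u\left(t\right)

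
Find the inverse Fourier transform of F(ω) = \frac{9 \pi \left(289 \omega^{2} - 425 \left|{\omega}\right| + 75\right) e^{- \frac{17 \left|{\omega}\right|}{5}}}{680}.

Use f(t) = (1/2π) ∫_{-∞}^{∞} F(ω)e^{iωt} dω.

f(t) = \frac{9 t^{4}}{\left(t^{2} + \frac{289}{25}\right)^{3}}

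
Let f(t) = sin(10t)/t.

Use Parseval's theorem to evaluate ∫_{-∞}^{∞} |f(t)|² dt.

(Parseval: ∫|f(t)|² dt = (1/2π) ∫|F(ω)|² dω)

∫|f(t)|² dt = 10 \pi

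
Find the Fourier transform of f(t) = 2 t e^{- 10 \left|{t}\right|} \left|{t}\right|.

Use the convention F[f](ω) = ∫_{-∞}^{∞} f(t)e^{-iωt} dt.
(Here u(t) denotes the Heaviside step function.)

F(ω) = \frac{8 i \omega \left(\omega^{2} - 300\right)}{\left(\omega^{2} + 100\right)^{3}}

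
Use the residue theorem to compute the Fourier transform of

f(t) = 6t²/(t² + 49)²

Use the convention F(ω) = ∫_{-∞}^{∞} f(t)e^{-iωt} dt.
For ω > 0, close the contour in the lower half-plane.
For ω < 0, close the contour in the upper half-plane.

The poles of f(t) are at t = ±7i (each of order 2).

Let g(z) = f(z)e^{-iωz}; for large |z| the factor e^{-iωz} decays in the lower half-plane when ω > 0 and in the upper half-plane when ω < 0.

Case ω > 0 (lower half-plane, clockwise contour ⇒ F(ω) = -2πi·ΣRes):
  Res_{z = - 7 i} g(z) = \frac{3 i \left(1 - 7 \omega\right) e^{- 7 \omega}}{14} (pole of order 2)
  F(ω) = -2πi·ΣRes = \frac{3 \pi \left(1 - 7 \omega\right) e^{- 7 \omega}}{7}

Case ω < 0 (upper half-plane, counterclockwise contour ⇒ F(ω) = +2πi·ΣRes):
  Res_{z = 7 i} g(z) = \frac{3 i \left(- 7 \omega - 1\right) e^{7 \omega}}{14} (pole of order 2)
  F(ω) = 2πi·ΣRes = \frac{3 \pi \left(7 \omega + 1\right) e^{7 \omega}}{7}

Both cases combine into a single formula in |ω|:

F(ω) = \frac{3 \pi \left(1 - 7 \left|{\omega}\right|\right) e^{- 7 \left|{\omega}\right|}}{7}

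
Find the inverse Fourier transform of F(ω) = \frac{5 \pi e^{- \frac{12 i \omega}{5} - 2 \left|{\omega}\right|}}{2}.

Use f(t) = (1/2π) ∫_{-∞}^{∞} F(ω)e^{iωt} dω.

f(t) = \frac{5}{\left(t - \frac{12}{5}\right)^{2} + 4}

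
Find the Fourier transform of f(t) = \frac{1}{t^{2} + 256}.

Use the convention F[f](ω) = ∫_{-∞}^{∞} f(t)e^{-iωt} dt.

F(ω) = \frac{\pi e^{- 16 \left|{\omega}\right|}}{16}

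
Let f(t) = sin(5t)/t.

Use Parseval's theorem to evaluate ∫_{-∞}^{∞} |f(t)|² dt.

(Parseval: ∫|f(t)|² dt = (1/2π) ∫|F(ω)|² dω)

∫|f(t)|² dt = 5 \pi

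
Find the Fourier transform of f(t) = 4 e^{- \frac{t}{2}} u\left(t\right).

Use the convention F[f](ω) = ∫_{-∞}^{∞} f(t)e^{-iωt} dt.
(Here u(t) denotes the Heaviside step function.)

F(ω) = \frac{8}{2 i \omega + 1}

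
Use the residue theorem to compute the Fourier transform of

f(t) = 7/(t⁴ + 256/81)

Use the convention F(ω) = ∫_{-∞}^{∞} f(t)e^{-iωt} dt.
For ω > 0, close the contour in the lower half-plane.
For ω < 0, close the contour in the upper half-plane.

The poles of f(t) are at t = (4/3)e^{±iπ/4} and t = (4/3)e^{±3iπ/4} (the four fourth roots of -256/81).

Let g(z) = f(z)e^{-iωz}; for large |z| the factor e^{-iωz} decays in the lower half-plane when ω > 0 and in the upper half-plane when ω < 0.

Case ω > 0 (lower half-plane, clockwise contour ⇒ F(ω) = -2πi·ΣRes):
  Res_{z = - \frac{2 \sqrt{2}}{3} - \frac{2 \sqrt{2} i}{3}} g(z) = \frac{189 \sqrt{2} i \left(1 - i\right) e^{\frac{2 \sqrt{2} \omega \left(-1 + i\right)}{3}}}{512}
  Res_{z = \frac{2 \sqrt{2}}{3} - \frac{2 \sqrt{2} i}{3}} g(z) = \frac{189 \sqrt{2} i \left(1 + i\right) e^{- \frac{2 \sqrt{2} \omega \left(1 + i\right)}{3}}}{512}
  F(ω) = -2πi·ΣRes = \frac{189 \sqrt{2} \pi \left(1 - i\right) \left(e^{\frac{4 \sqrt{2} i \omega}{3}} + i\right) e^{- \frac{2 \sqrt{2} \omega \left(1 + i\right)}{3}}}{256} = \frac{189 \pi e^{- \frac{2 \sqrt{2} \omega}{3}} \sin{\left(\frac{2 \sqrt{2} \omega}{3} + \frac{\pi}{4} \right)}}{64}

Case ω < 0 (upper half-plane, counterclockwise contour ⇒ F(ω) = +2πi·ΣRes):
  Res_{z = \frac{2 \sqrt{2}}{3} + \frac{2 \sqrt{2} i}{3}} g(z) = \frac{189 \sqrt{2} i \left(-1 + i\right) e^{\frac{2 \sqrt{2} \omega \left(1 - i\right)}{3}}}{512}
  Res_{z = - \frac{2 \sqrt{2}}{3} + \frac{2 \sqrt{2} i}{3}} g(z) = \frac{189 \sqrt{2} \left(1 - i\right) e^{\frac{2 \sqrt{2} \omega \left(1 + i\right)}{3}}}{512}
  F(ω) = 2πi·ΣRes = - \frac{189 \sqrt{2} i \pi \left(i \left(1 - i\right) e^{\frac{2 \sqrt{2} \omega \left(1 - i\right)}{3}} - \left(1 - i\right) e^{\frac{2 \sqrt{2} \omega \left(1 + i\right)}{3}}\right)}{256} = \frac{189 \pi e^{\frac{2 \sqrt{2} \omega}{3}} \cos{\left(\frac{2 \sqrt{2} \omega}{3} + \frac{\pi}{4} \right)}}{64}

Both cases combine into a single formula in |ω|:

F(ω) = \frac{189 \pi e^{- \frac{2 \sqrt{2} \left|{\omega}\right|}{3}} \sin{\left(\frac{2 \sqrt{2} \left|{\omega}\right|}{3} + \frac{\pi}{4} \right)}}{64}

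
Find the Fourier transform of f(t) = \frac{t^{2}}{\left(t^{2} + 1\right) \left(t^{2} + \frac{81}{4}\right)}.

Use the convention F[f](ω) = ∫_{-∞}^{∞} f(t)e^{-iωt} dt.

F(ω) = - \frac{4 \pi e^{- \left|{\omega}\right|}}{77} + \frac{18 \pi e^{- \frac{9 \left|{\omega}\right|}{2}}}{77}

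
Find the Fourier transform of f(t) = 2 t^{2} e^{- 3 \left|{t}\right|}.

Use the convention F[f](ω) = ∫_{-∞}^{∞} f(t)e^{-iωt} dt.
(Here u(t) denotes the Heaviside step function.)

F(ω) = \frac{72 \left(3 - \omega^{2}\right)}{\left(\omega^{2} + 9\right)^{3}}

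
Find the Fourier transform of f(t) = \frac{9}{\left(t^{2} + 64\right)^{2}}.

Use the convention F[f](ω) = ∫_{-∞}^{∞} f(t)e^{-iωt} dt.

F(ω) = \frac{9 \pi \left(8 \left|{\omega}\right| + 1\right) e^{- 8 \left|{\omega}\right|}}{1024}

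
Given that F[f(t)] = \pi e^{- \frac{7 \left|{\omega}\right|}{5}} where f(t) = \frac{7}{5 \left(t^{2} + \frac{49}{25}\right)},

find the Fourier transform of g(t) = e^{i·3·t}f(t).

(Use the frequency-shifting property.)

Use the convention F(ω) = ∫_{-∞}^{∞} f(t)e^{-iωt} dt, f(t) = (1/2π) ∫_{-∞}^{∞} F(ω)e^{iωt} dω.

F[g](ω) = \pi e^{- \frac{7 \left|{\omega - 3}\right|}{5}}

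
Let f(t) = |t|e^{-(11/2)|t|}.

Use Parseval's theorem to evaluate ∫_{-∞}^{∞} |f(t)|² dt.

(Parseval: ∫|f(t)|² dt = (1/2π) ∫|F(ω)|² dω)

∫|f(t)|² dt = \frac{4}{1331}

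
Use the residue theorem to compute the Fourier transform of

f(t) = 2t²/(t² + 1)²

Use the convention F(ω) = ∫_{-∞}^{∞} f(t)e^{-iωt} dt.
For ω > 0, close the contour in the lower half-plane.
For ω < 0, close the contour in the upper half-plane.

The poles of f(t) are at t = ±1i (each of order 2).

Let g(z) = f(z)e^{-iωz}; for large |z| the factor e^{-iωz} decays in the lower half-plane when ω > 0 and in the upper half-plane when ω < 0.

Case ω > 0 (lower half-plane, clockwise contour ⇒ F(ω) = -2πi·ΣRes):
  Res_{z = - i} g(z) = \frac{i \left(1 - \omega\right) e^{- \omega}}{2} (pole of order 2)
  F(ω) = -2πi·ΣRes = \pi \left(1 - \omega\right) e^{- \omega}

Case ω < 0 (upper half-plane, counterclockwise contour ⇒ F(ω) = +2πi·ΣRes):
  Res_{z = i} g(z) = \frac{i \left(- \omega - 1\right) e^{\omega}}{2} (pole of order 2)
  F(ω) = 2πi·ΣRes = \pi \left(\omega + 1\right) e^{\omega}

Both cases combine into a single formula in |ω|:

F(ω) = \pi \left(1 - \left|{\omega}\right|\right) e^{- \left|{\omega}\right|}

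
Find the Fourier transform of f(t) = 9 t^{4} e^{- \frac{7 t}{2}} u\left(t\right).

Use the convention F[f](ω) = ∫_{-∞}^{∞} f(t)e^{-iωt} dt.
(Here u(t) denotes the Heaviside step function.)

F(ω) = \frac{6912}{\left(2 i \omega + 7\right)^{5}}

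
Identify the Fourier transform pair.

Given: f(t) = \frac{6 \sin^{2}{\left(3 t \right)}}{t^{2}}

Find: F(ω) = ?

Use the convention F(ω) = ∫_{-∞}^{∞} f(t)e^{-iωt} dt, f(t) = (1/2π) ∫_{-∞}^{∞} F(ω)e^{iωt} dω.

F(ω) = \begin{cases} 3 \pi \left(6 - \left|{\omega}\right|\right) & \text{for}\: \omega > -6 \wedge \omega < 6 \\0 & \text{otherwise} \end{cases}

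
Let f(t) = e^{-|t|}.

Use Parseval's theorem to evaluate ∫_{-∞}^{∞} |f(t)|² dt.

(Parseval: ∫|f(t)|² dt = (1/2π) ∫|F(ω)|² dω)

∫|f(t)|² dt = 1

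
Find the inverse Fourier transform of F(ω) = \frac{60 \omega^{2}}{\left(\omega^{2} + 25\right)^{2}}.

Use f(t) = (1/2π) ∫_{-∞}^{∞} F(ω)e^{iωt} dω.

f(t) = 3 \left(1 - 5 \left|{t}\right|\right) e^{- 5 \left|{t}\right|}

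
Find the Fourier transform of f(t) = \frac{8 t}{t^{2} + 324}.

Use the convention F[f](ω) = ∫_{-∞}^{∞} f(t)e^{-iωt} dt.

F(ω) = - 8 i \pi e^{- 18 \left|{\omega}\right|} \operatorname{sign}{\left(\omega \right)}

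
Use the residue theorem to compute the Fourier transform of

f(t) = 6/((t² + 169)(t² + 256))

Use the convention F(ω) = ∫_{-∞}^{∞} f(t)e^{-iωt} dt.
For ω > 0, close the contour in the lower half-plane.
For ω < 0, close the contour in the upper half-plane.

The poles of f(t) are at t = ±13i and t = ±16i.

Let g(z) = f(z)e^{-iωz}; for large |z| the factor e^{-iωz} decays in the lower half-plane when ω > 0 and in the upper half-plane when ω < 0.

Case ω > 0 (lower half-plane, clockwise contour ⇒ F(ω) = -2πi·ΣRes):
  Res_{z = - 13 i} g(z) = \frac{i e^{- 13 \omega}}{377}
  Res_{z = - 16 i} g(z) = - \frac{i e^{- 16 \omega}}{464}
  F(ω) = -2πi·ΣRes = \frac{\pi \left(16 e^{3 \omega} - 13\right) e^{- 16 \omega}}{3016}

Case ω < 0 (upper half-plane, counterclockwise contour ⇒ F(ω) = +2πi·ΣRes):
  Res_{z = 13 i} g(z) = - \frac{i e^{13 \omega}}{377}
  Res_{z = 16 i} g(z) = \frac{i e^{16 \omega}}{464}
  F(ω) = 2πi·ΣRes = \frac{\pi \left(16 - 13 e^{3 \omega}\right) e^{13 \omega}}{3016}

Both cases combine into a single formula in |ω|:

F(ω) = \frac{\pi \left(16 e^{3 \left|{\omega}\right|} - 13\right) e^{- 16 \left|{\omega}\right|}}{3016}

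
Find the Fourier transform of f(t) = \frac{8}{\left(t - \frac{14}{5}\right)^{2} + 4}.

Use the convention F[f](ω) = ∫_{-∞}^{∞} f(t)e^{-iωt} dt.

F(ω) = 4 \pi e^{- \frac{14 i \omega}{5} - 2 \left|{\omega}\right|}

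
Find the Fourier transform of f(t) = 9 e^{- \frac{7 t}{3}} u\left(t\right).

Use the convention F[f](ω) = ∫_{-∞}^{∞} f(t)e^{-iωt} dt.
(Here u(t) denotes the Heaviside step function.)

F(ω) = \frac{27}{3 i \omega + 7}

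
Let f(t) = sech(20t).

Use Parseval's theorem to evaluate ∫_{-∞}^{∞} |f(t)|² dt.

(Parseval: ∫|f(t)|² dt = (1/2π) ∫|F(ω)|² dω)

∫|f(t)|² dt = \frac{1}{10}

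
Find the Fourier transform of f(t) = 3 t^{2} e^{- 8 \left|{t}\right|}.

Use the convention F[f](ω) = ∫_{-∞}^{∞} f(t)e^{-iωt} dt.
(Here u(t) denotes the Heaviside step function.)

F(ω) = \frac{96 \left(64 - 3 \omega^{2}\right)}{\left(\omega^{2} + 64\right)^{3}}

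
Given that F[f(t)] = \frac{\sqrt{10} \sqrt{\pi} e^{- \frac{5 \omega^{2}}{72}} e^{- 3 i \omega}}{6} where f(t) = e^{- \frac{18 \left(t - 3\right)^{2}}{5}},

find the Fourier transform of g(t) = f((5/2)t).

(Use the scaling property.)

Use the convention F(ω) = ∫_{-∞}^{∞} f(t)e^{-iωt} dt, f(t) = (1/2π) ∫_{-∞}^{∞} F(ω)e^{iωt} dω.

F[g](ω) = \frac{\sqrt{10} \sqrt{\pi} e^{- \frac{\omega \left(\omega + 108 i\right)}{90}}}{15}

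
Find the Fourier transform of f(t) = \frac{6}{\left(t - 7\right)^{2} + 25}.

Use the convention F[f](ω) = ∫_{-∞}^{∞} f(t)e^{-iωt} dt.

F(ω) = \frac{6 \pi e^{- 7 i \omega - 5 \left|{\omega}\right|}}{5}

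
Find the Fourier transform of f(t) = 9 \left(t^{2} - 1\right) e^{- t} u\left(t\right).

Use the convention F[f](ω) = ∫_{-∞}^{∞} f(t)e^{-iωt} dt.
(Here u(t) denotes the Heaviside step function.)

F(ω) = \frac{9 \left(2 i \omega - \left(i \omega + 1\right)^{3} + 2\right)}{\left(i \omega + 1\right)^{4}}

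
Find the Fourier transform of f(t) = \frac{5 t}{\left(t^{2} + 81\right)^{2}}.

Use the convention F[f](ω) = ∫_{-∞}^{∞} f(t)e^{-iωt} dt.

F(ω) = - \frac{5 i \pi \omega e^{- 9 \left|{\omega}\right|}}{18}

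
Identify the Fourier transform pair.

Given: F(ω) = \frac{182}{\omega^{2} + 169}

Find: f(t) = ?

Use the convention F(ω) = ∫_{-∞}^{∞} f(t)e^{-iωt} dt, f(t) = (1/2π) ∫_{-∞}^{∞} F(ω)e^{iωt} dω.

f(t) = 7 e^{- 13 \left|{t}\right|}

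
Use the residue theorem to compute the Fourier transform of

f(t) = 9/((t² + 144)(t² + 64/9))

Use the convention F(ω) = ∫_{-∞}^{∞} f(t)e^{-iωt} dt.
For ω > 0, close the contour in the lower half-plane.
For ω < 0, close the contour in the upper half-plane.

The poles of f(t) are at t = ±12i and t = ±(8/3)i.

Let g(z) = f(z)e^{-iωz}; for large |z| the factor e^{-iωz} decays in the lower half-plane when ω > 0 and in the upper half-plane when ω < 0.

Case ω > 0 (lower half-plane, clockwise contour ⇒ F(ω) = -2πi·ΣRes):
  Res_{z = - 12 i} g(z) = - \frac{27 i e^{- 12 \omega}}{9856}
  Res_{z = - \frac{8 i}{3}} g(z) = \frac{243 i e^{- \frac{8 \omega}{3}}}{19712}
  F(ω) = -2πi·ΣRes = - \frac{27 \pi e^{- 12 \omega}}{4928} + \frac{243 \pi e^{- \frac{8 \omega}{3}}}{9856}

Case ω < 0 (upper half-plane, counterclockwise contour ⇒ F(ω) = +2πi·ΣRes):
  Res_{z = 12 i} g(z) = \frac{27 i e^{12 \omega}}{9856}
  Res_{z = \frac{8 i}{3}} g(z) = - \frac{243 i e^{\frac{8 \omega}{3}}}{19712}
  F(ω) = 2πi·ΣRes = \frac{27 \pi \left(9 e^{\frac{8 \omega}{3}} - 2 e^{12 \omega}\right)}{9856}

Both cases combine into a single formula in |ω|:

F(ω) = - \frac{27 \pi e^{- 12 \left|{\omega}\right|}}{4928} + \frac{243 \pi e^{- \frac{8 \left|{\omega}\right|}{3}}}{9856}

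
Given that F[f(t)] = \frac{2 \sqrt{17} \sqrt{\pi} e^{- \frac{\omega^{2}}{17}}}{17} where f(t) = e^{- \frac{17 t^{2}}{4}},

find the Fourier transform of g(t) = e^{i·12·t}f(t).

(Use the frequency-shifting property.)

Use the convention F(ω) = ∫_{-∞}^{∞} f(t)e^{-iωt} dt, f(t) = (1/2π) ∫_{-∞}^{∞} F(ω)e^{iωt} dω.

F[g](ω) = \frac{2 \sqrt{17} \sqrt{\pi} e^{- \frac{\left(\omega - 12\right)^{2}}{17}}}{17}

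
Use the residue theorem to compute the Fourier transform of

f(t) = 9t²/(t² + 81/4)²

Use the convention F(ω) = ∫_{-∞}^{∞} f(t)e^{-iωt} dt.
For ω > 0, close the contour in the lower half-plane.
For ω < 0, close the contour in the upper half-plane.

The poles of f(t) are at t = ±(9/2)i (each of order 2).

Let g(z) = f(z)e^{-iωz}; for large |z| the factor e^{-iωz} decays in the lower half-plane when ω > 0 and in the upper half-plane when ω < 0.

Case ω > 0 (lower half-plane, clockwise contour ⇒ F(ω) = -2πi·ΣRes):
  Res_{z = - \frac{9 i}{2}} g(z) = \frac{i \left(2 - 9 \omega\right) e^{- \frac{9 \omega}{2}}}{4} (pole of order 2)
  F(ω) = -2πi·ΣRes = \frac{\pi \left(2 - 9 \omega\right) e^{- \frac{9 \omega}{2}}}{2}

Case ω < 0 (upper half-plane, counterclockwise contour ⇒ F(ω) = +2πi·ΣRes):
  Res_{z = \frac{9 i}{2}} g(z) = \frac{i \left(- 9 \omega - 2\right) e^{\frac{9 \omega}{2}}}{4} (pole of order 2)
  F(ω) = 2πi·ΣRes = \frac{\pi \left(9 \omega + 2\right) e^{\frac{9 \omega}{2}}}{2}

Both cases combine into a single formula in |ω|:

F(ω) = \frac{\pi \left(2 - 9 \left|{\omega}\right|\right) e^{- \frac{9 \left|{\omega}\right|}{2}}}{2}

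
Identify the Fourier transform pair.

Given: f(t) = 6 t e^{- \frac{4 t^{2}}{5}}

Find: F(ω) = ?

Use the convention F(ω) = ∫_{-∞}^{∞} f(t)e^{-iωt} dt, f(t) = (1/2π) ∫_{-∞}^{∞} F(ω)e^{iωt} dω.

F(ω) = - \frac{15 \sqrt{5} i \sqrt{\pi} \omega e^{- \frac{5 \omega^{2}}{16}}}{8}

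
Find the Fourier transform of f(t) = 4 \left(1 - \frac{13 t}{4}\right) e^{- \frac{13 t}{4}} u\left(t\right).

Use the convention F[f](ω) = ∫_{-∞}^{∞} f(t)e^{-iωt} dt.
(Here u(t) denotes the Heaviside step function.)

F(ω) = \frac{64 i \omega}{- 16 \omega^{2} + 104 i \omega + 169}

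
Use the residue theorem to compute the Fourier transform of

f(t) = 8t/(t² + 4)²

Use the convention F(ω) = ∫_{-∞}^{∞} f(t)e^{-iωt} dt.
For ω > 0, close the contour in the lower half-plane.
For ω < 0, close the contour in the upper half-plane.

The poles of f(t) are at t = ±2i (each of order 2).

Let g(z) = f(z)e^{-iωz}; for large |z| the factor e^{-iωz} decays in the lower half-plane when ω > 0 and in the upper half-plane when ω < 0.

Case ω > 0 (lower half-plane, clockwise contour ⇒ F(ω) = -2πi·ΣRes):
  Res_{z = - 2 i} g(z) = \omega e^{- 2 \omega} (pole of order 2)
  F(ω) = -2πi·ΣRes = - 2 i \pi \omega e^{- 2 \omega}

Case ω < 0 (upper half-plane, counterclockwise contour ⇒ F(ω) = +2πi·ΣRes):
  Res_{z = 2 i} g(z) = - \omega e^{2 \omega} (pole of order 2)
  F(ω) = 2πi·ΣRes = - 2 i \pi \omega e^{2 \omega}

Both cases combine into a single formula in |ω|:

F(ω) = - 2 i \pi \omega e^{- 2 \left|{\omega}\right|}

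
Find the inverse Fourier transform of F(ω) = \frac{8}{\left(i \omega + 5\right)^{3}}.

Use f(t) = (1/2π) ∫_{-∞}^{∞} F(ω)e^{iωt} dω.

f(t) = 4 t^{2} e^{- 5 t} u\left(t\right)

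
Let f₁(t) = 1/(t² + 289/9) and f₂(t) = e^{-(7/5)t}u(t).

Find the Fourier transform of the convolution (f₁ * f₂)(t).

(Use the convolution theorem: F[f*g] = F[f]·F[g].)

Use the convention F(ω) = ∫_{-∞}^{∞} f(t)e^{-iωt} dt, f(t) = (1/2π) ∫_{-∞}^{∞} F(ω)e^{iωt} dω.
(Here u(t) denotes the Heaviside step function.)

F[f₁*f₂](ω) = \frac{15 \pi e^{- \frac{17 \left|{\omega}\right|}{3}}}{17 \left(5 i \omega + 7\right)}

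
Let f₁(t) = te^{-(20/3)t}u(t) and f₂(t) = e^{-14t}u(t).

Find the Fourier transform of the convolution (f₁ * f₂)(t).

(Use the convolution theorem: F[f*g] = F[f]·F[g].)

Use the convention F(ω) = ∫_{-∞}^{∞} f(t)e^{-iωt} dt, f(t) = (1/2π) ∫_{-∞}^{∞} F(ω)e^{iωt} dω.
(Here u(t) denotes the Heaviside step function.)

F[f₁*f₂](ω) = \frac{9}{\left(i \omega + 14\right) \left(3 i \omega + 20\right)^{2}}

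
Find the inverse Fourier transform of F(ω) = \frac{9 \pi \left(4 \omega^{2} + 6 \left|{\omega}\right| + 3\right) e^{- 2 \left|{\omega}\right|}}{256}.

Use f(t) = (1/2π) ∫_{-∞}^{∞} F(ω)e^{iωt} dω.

f(t) = \frac{9}{\left(t^{2} + 4\right)^{3}}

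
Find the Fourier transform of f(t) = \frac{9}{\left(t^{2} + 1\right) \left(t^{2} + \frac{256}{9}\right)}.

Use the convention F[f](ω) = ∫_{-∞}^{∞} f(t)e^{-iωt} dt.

F(ω) = \frac{81 \pi e^{- \left|{\omega}\right|}}{247} - \frac{243 \pi e^{- \frac{16 \left|{\omega}\right|}{3}}}{3952}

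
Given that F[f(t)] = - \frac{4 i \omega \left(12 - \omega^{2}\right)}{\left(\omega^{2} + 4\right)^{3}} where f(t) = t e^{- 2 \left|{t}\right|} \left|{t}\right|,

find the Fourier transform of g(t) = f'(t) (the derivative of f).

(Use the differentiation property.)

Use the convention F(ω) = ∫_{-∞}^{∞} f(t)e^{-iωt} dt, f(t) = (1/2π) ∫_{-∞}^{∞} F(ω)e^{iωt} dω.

F[g](ω) = \frac{4 \omega^{2} \left(12 - \omega^{2}\right)}{\left(\omega^{2} + 4\right)^{3}}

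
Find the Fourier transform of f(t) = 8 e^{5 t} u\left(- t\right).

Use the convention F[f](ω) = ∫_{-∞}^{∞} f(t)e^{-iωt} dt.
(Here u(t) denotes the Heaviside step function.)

F(ω) = - \frac{8}{i \omega - 5}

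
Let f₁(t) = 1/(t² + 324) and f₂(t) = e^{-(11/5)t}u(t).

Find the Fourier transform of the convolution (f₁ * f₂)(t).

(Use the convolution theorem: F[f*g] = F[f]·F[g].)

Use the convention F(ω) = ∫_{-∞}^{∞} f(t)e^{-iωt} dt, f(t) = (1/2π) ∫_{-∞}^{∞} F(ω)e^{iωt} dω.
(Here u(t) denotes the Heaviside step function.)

F[f₁*f₂](ω) = \frac{5 \pi e^{- 18 \left|{\omega}\right|}}{18 \left(5 i \omega + 11\right)}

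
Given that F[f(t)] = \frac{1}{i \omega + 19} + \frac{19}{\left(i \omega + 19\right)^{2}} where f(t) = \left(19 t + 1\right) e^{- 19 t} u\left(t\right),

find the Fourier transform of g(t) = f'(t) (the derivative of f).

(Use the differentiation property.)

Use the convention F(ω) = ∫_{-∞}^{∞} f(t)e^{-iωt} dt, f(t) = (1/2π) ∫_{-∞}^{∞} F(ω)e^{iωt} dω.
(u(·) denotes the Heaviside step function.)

F[g](ω) = \frac{\omega \left(\omega - 38 i\right)}{\omega^{2} - 38 i \omega - 361}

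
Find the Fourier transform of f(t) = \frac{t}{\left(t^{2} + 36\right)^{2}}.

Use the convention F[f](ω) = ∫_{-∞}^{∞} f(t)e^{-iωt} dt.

F(ω) = - \frac{i \pi \omega e^{- 6 \left|{\omega}\right|}}{12}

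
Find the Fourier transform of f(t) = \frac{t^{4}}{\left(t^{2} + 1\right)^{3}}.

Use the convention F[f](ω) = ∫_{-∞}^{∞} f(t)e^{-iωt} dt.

F(ω) = \frac{\pi \left(\omega^{2} - 5 \left|{\omega}\right| + 3\right) e^{- \left|{\omega}\right|}}{8}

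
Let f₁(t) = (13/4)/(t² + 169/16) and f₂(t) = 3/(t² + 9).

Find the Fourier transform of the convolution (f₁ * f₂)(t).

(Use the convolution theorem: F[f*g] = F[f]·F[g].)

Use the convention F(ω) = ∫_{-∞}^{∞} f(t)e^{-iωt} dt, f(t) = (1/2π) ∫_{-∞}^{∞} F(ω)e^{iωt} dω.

F[f₁*f₂](ω) = \pi^{2} e^{- \frac{25 \left|{\omega}\right|}{4}}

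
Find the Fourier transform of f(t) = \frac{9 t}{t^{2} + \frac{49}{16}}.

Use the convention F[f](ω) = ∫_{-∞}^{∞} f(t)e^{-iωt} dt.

F(ω) = - 9 i \pi e^{- \frac{7 \left|{\omega}\right|}{4}} \operatorname{sign}{\left(\omega \right)}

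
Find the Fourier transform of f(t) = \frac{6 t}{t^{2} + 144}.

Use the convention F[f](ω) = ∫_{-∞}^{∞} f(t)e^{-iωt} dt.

F(ω) = - 6 i \pi e^{- 12 \left|{\omega}\right|} \operatorname{sign}{\left(\omega \right)}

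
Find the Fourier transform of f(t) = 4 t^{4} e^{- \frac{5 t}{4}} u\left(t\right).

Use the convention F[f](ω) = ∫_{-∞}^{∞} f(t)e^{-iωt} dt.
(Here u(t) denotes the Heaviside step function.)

F(ω) = \frac{98304}{\left(4 i \omega + 5\right)^{5}}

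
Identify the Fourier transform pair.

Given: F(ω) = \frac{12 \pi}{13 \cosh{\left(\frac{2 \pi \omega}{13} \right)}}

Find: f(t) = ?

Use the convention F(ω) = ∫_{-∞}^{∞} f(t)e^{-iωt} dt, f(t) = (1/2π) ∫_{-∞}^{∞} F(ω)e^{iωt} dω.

f(t) = \frac{3}{\cosh{\left(\frac{13 t}{4} \right)}}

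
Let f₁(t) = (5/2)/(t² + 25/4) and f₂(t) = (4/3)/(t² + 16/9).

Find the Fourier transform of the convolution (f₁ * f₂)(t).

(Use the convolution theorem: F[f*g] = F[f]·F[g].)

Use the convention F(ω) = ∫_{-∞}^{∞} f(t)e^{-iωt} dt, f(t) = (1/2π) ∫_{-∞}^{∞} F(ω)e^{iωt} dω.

F[f₁*f₂](ω) = \pi^{2} e^{- \frac{23 \left|{\omega}\right|}{6}}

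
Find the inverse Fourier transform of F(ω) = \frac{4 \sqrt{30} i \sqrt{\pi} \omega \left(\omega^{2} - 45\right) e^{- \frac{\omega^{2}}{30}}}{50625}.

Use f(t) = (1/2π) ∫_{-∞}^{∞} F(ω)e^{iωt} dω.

f(t) = 4 t^{3} e^{- \frac{15 t^{2}}{2}}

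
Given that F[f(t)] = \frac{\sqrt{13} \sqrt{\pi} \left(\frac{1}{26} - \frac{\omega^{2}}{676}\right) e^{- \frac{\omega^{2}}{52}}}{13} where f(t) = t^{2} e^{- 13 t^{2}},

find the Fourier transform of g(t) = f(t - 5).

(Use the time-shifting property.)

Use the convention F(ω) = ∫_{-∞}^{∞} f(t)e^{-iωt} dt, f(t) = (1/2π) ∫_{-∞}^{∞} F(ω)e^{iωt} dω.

F[g](ω) = \frac{\sqrt{13} \sqrt{\pi} \left(26 - \omega^{2}\right) e^{- \frac{\omega \left(\omega + 260 i\right)}{52}}}{8788}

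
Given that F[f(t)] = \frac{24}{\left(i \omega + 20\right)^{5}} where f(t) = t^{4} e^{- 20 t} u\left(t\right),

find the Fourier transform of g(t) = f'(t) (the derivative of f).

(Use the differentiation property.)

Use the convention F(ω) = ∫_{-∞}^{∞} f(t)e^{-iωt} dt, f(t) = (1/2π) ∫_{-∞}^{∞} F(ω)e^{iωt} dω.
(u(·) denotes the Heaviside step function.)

F[g](ω) = \frac{24 i \omega}{\left(i \omega + 20\right)^{5}}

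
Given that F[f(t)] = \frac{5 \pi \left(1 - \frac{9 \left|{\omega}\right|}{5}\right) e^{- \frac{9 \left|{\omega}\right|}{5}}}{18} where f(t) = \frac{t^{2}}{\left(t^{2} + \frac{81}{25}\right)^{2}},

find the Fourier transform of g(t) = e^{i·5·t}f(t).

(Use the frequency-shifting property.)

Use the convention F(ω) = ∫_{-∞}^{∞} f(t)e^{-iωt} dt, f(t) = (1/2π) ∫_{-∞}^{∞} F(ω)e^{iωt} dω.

F[g](ω) = \frac{\pi \left(5 - 9 \left|{\omega - 5}\right|\right) e^{- \frac{9 \left|{\omega - 5}\right|}{5}}}{18}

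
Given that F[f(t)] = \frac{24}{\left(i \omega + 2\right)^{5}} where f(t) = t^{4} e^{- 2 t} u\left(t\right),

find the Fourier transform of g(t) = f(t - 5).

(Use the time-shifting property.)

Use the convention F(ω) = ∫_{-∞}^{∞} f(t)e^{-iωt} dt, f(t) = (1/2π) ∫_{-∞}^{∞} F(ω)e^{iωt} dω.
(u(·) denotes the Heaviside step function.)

F[g](ω) = \frac{24 e^{- 5 i \omega}}{\left(i \omega + 2\right)^{5}}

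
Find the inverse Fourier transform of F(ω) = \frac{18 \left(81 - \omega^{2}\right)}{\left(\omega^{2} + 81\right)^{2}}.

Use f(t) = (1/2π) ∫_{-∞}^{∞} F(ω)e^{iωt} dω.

f(t) = 9 e^{- 9 \left|{t}\right|} \left|{t}\right|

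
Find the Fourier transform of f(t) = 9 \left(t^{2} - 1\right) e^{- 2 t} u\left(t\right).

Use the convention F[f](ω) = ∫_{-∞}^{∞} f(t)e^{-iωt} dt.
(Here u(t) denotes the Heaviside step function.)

F(ω) = \frac{9 \left(2 i \omega - \left(i \omega + 2\right)^{3} + 4\right)}{\left(i \omega + 2\right)^{4}}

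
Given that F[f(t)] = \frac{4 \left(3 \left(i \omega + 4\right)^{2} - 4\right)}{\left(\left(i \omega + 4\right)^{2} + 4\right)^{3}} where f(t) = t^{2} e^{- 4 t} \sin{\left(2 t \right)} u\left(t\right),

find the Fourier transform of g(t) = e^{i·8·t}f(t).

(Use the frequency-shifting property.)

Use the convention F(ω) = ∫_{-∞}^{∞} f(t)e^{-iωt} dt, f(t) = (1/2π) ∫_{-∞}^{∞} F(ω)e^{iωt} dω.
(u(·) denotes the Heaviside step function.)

F[g](ω) = \frac{4 \left(3 \left(i \left(\omega - 8\right) + 4\right)^{2} - 4\right)}{\left(\left(i \left(\omega - 8\right) + 4\right)^{2} + 4\right)^{3}}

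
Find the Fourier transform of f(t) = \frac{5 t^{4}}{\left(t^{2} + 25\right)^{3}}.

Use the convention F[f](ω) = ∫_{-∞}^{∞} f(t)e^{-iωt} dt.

F(ω) = \frac{\pi \left(25 \omega^{2} - 25 \left|{\omega}\right| + 3\right) e^{- 5 \left|{\omega}\right|}}{8}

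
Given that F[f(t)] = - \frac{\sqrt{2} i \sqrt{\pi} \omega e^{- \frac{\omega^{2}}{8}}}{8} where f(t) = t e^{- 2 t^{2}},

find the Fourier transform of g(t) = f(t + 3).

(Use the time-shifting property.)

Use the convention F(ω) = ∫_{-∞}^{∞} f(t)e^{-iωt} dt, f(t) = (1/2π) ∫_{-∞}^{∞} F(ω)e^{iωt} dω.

F[g](ω) = - \frac{\sqrt{2} i \sqrt{\pi} \omega e^{- \frac{\omega \left(\omega - 24 i\right)}{8}}}{8}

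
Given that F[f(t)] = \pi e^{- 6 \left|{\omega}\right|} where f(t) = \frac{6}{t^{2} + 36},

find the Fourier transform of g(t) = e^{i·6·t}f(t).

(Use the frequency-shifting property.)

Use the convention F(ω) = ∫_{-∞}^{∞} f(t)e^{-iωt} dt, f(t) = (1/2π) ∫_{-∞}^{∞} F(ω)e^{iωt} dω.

F[g](ω) = \pi e^{- 6 \left|{\omega - 6}\right|}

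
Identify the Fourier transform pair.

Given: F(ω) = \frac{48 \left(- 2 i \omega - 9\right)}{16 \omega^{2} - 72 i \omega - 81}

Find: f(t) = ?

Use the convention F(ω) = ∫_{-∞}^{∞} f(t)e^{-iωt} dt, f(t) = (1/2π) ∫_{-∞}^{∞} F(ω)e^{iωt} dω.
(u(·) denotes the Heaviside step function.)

f(t) = 6 \left(\frac{9 t}{4} + 1\right) e^{- \frac{9 t}{4}} u\left(t\right)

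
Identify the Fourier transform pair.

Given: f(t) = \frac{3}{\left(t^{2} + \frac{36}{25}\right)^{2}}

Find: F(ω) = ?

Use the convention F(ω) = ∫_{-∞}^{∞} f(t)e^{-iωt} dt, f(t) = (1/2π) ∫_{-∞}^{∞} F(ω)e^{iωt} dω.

F(ω) = \frac{25 \pi \left(6 \left|{\omega}\right| + 5\right) e^{- \frac{6 \left|{\omega}\right|}{5}}}{144}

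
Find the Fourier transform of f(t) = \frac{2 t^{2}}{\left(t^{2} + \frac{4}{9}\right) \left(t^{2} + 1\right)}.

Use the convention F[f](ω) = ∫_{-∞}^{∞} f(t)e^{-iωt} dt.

F(ω) = \frac{18 \pi e^{- \left|{\omega}\right|}}{5} - \frac{12 \pi e^{- \frac{2 \left|{\omega}\right|}{3}}}{5}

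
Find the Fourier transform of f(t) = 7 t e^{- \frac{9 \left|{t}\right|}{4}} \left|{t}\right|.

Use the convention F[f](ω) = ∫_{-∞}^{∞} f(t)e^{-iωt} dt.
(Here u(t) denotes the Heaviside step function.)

F(ω) = \frac{7168 i \omega \left(16 \omega^{2} - 243\right)}{\left(16 \omega^{2} + 81\right)^{3}}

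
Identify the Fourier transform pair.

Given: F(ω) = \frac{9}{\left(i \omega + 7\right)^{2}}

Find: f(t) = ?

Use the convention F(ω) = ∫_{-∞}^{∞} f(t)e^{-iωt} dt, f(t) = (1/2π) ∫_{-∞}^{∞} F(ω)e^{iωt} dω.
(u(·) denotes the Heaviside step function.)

f(t) = 9 t e^{- 7 t} u\left(t\right)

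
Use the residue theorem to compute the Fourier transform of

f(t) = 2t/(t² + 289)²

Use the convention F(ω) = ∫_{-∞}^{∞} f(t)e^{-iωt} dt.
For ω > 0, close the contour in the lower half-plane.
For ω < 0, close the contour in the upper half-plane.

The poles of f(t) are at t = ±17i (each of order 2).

Let g(z) = f(z)e^{-iωz}; for large |z| the factor e^{-iωz} decays in the lower half-plane when ω > 0 and in the upper half-plane when ω < 0.

Case ω > 0 (lower half-plane, clockwise contour ⇒ F(ω) = -2πi·ΣRes):
  Res_{z = - 17 i} g(z) = \frac{\omega e^{- 17 \omega}}{34} (pole of order 2)
  F(ω) = -2πi·ΣRes = - \frac{i \pi \omega e^{- 17 \omega}}{17}

Case ω < 0 (upper half-plane, counterclockwise contour ⇒ F(ω) = +2πi·ΣRes):
  Res_{z = 17 i} g(z) = - \frac{\omega e^{17 \omega}}{34} (pole of order 2)
  F(ω) = 2πi·ΣRes = - \frac{i \pi \omega e^{17 \omega}}{17}

Both cases combine into a single formula in |ω|:

F(ω) = - \frac{i \pi \omega e^{- 17 \left|{\omega}\right|}}{17}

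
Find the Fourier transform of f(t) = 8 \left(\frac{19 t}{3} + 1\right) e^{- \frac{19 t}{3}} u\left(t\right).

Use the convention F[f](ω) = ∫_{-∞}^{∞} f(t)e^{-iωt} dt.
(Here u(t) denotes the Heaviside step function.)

F(ω) = \frac{24 \left(- 3 i \omega - 38\right)}{9 \omega^{2} - 114 i \omega - 361}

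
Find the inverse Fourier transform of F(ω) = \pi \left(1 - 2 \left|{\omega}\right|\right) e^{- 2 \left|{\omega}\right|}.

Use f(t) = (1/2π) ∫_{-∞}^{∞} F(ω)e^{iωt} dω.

f(t) = \frac{4 t^{2}}{\left(t^{2} + 4\right)^{2}}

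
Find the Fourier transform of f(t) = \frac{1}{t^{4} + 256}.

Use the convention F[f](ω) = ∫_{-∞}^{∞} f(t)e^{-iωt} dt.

F(ω) = \frac{\pi e^{- 2 \sqrt{2} \left|{\omega}\right|} \sin{\left(2 \sqrt{2} \left|{\omega}\right| + \frac{\pi}{4} \right)}}{64}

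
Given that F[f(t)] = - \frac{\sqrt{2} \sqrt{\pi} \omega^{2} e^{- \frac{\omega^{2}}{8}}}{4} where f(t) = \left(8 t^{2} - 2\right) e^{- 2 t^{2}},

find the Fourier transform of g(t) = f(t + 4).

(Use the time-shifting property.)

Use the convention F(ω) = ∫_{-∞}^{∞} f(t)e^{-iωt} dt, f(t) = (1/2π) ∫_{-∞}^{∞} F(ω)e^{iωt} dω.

F[g](ω) = - \frac{\sqrt{2} \sqrt{\pi} \omega^{2} e^{- \frac{\omega \left(\omega - 32 i\right)}{8}}}{4}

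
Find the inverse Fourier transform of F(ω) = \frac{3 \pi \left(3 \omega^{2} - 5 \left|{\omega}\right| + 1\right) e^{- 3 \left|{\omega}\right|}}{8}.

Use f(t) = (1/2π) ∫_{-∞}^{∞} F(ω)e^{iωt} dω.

f(t) = \frac{3 t^{4}}{\left(t^{2} + 9\right)^{3}}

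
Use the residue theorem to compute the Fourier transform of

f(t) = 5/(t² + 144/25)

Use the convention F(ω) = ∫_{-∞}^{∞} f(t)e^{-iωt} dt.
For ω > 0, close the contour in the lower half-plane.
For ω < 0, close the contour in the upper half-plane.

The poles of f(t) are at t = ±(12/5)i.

Let g(z) = f(z)e^{-iωz}; for large |z| the factor e^{-iωz} decays in the lower half-plane when ω > 0 and in the upper half-plane when ω < 0.

Case ω > 0 (lower half-plane, clockwise contour ⇒ F(ω) = -2πi·ΣRes):
  Res_{z = - \frac{12 i}{5}} g(z) = \frac{25 i e^{- \frac{12 \omega}{5}}}{24}
  F(ω) = -2πi·ΣRes = \frac{25 \pi e^{- \frac{12 \omega}{5}}}{12}

Case ω < 0 (upper half-plane, counterclockwise contour ⇒ F(ω) = +2πi·ΣRes):
  Res_{z = \frac{12 i}{5}} g(z) = - \frac{25 i e^{\frac{12 \omega}{5}}}{24}
  F(ω) = 2πi·ΣRes = \frac{25 \pi e^{\frac{12 \omega}{5}}}{12}

Both cases combine into a single formula in |ω|:

F(ω) = \frac{25 \pi e^{- \frac{12 \left|{\omega}\right|}{5}}}{12}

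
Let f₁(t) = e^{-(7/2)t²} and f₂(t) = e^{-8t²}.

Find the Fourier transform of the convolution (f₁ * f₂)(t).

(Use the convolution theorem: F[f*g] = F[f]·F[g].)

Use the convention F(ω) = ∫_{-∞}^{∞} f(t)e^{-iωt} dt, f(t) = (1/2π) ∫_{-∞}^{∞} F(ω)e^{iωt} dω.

F[f₁*f₂](ω) = \frac{\sqrt{7} \pi e^{- \frac{23 \omega^{2}}{224}}}{14}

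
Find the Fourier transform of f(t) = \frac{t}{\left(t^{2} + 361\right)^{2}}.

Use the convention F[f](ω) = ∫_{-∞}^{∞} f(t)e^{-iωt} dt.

F(ω) = - \frac{i \pi \omega e^{- 19 \left|{\omega}\right|}}{38}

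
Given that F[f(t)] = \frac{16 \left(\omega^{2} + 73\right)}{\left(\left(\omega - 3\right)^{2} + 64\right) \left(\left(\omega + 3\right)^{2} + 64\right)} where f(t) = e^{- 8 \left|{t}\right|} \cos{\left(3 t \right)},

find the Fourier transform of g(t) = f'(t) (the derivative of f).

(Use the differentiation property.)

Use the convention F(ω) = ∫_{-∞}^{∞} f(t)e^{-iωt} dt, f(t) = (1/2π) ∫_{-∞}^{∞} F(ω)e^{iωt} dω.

F[g](ω) = \frac{16 i \omega \left(\omega^{2} + 73\right)}{\omega^{4} + 110 \omega^{2} + 5329}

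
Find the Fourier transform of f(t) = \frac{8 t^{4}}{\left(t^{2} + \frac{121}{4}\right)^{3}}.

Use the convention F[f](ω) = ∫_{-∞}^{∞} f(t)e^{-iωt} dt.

F(ω) = \frac{\pi \left(121 \omega^{2} - 110 \left|{\omega}\right| + 12\right) e^{- \frac{11 \left|{\omega}\right|}{2}}}{22}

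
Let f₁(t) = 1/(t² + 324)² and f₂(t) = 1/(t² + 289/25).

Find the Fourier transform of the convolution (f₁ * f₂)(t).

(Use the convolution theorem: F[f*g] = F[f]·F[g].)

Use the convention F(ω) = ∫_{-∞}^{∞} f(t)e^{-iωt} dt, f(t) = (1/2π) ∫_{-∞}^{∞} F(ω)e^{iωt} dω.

F[f₁*f₂](ω) = \frac{5 \pi^{2} \left(18 \left|{\omega}\right| + 1\right) e^{- \frac{107 \left|{\omega}\right|}{5}}}{198288}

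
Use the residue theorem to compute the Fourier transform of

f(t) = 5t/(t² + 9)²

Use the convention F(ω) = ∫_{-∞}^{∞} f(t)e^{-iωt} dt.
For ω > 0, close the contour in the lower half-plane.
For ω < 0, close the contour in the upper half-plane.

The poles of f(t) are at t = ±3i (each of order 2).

Let g(z) = f(z)e^{-iωz}; for large |z| the factor e^{-iωz} decays in the lower half-plane when ω > 0 and in the upper half-plane when ω < 0.

Case ω > 0 (lower half-plane, clockwise contour ⇒ F(ω) = -2πi·ΣRes):
  Res_{z = - 3 i} g(z) = \frac{5 \omega e^{- 3 \omega}}{12} (pole of order 2)
  F(ω) = -2πi·ΣRes = - \frac{5 i \pi \omega e^{- 3 \omega}}{6}

Case ω < 0 (upper half-plane, counterclockwise contour ⇒ F(ω) = +2πi·ΣRes):
  Res_{z = 3 i} g(z) = - \frac{5 \omega e^{3 \omega}}{12} (pole of order 2)
  F(ω) = 2πi·ΣRes = - \frac{5 i \pi \omega e^{3 \omega}}{6}

Both cases combine into a single formula in |ω|:

F(ω) = - \frac{5 i \pi \omega e^{- 3 \left|{\omega}\right|}}{6}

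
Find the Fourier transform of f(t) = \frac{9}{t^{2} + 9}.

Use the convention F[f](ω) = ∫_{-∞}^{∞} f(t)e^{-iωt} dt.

F(ω) = 3 \pi e^{- 3 \left|{\omega}\right|}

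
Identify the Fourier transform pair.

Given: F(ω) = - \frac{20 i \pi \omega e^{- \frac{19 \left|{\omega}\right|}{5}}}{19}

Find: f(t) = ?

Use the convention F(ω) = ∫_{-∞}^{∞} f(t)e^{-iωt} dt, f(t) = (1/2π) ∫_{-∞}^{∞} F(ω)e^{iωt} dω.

f(t) = \frac{8 t}{\left(t^{2} + \frac{361}{25}\right)^{2}}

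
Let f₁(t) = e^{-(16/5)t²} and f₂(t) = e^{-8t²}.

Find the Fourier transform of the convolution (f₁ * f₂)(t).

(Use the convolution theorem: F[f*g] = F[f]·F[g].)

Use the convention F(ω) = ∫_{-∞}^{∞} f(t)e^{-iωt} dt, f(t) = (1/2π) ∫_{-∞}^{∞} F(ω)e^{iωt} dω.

F[f₁*f₂](ω) = \frac{\sqrt{10} \pi e^{- \frac{7 \omega^{2}}{64}}}{16}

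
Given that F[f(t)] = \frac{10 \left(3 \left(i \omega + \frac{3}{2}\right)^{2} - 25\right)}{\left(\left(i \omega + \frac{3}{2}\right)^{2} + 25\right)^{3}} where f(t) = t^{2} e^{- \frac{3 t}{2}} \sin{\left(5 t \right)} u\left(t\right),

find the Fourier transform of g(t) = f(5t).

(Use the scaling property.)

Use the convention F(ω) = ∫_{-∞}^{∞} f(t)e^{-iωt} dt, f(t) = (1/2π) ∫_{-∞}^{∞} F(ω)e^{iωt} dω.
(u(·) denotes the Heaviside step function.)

F[g](ω) = \frac{20000 \left(3 \left(2 i \omega + 15\right)^{2} - 2500\right)}{\left(\left(2 i \omega + 15\right)^{2} + 2500\right)^{3}}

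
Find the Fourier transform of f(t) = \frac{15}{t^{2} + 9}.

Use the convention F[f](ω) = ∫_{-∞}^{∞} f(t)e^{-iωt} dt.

F(ω) = 5 \pi e^{- 3 \left|{\omega}\right|}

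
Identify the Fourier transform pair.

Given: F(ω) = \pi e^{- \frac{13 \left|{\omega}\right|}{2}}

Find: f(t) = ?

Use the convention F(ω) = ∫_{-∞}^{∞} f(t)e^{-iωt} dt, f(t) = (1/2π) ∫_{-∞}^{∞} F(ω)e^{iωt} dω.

f(t) = \frac{13}{2 \left(t^{2} + \frac{169}{4}\right)}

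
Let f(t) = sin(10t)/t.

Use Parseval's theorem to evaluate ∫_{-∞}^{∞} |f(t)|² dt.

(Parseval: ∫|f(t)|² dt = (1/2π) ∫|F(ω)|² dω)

∫|f(t)|² dt = 10 \pi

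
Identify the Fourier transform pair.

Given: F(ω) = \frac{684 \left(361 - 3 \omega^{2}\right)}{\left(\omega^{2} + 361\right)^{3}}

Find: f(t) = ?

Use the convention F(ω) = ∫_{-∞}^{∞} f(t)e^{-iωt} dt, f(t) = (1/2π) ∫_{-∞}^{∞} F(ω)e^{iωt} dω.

f(t) = 9 t^{2} e^{- 19 \left|{t}\right|}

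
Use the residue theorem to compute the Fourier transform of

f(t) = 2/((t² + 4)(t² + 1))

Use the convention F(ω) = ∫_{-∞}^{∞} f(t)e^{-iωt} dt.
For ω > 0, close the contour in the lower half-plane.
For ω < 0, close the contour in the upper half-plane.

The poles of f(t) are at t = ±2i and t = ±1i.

Let g(z) = f(z)e^{-iωz}; for large |z| the factor e^{-iωz} decays in the lower half-plane when ω > 0 and in the upper half-plane when ω < 0.

Case ω > 0 (lower half-plane, clockwise contour ⇒ F(ω) = -2πi·ΣRes):
  Res_{z = - 2 i} g(z) = - \frac{i e^{- 2 \omega}}{6}
  Res_{z = - i} g(z) = \frac{i e^{- \omega}}{3}
  F(ω) = -2πi·ΣRes = \frac{\pi \left(2 e^{\omega} - 1\right) e^{- 2 \omega}}{3}

Case ω < 0 (upper half-plane, counterclockwise contour ⇒ F(ω) = +2πi·ΣRes):
  Res_{z = 2 i} g(z) = \frac{i e^{2 \omega}}{6}
  Res_{z = i} g(z) = - \frac{i e^{\omega}}{3}
  F(ω) = 2πi·ΣRes = \frac{\pi \left(2 - e^{\omega}\right) e^{\omega}}{3}

Both cases combine into a single formula in |ω|:

F(ω) = \frac{\pi \left(2 e^{\left|{\omega}\right|} - 1\right) e^{- 2 \left|{\omega}\right|}}{3}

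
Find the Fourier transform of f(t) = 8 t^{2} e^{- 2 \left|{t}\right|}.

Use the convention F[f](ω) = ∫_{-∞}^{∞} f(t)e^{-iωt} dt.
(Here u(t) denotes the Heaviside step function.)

F(ω) = \frac{64 \left(4 - 3 \omega^{2}\right)}{\left(\omega^{2} + 4\right)^{3}}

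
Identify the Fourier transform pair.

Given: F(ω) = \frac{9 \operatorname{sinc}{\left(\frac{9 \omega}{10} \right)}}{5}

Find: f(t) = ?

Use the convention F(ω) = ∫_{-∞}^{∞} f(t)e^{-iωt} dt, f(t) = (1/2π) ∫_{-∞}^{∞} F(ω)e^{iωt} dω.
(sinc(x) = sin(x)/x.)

f(t) = \begin{cases} 1 & \text{for}\: \left|{t}\right| < \frac{9}{10} \\0 & \text{otherwise} \end{cases}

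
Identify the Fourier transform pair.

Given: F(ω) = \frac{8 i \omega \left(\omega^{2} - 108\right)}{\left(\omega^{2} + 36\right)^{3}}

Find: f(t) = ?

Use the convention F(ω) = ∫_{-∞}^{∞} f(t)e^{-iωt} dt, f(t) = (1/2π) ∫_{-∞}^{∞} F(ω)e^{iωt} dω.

f(t) = 2 t e^{- 6 \left|{t}\right|} \left|{t}\right|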